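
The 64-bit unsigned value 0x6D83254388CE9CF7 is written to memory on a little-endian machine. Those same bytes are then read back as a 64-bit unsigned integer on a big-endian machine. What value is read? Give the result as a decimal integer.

Stored little-endian, the bytes at ascending addresses are F7 9C CE 88 43 25 83 6D.
Read back as big-endian, the last byte is least significant, giving 0xF79CCE884325836D.
0xF79CCE884325836D = 17842362908372468589.

17842362908372468589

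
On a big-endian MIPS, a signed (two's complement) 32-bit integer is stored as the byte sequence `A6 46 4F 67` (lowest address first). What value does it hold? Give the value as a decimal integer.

Big-endian: lowest address holds the most-significant byte.
The bytes are already most-significant first: 0xA6464F67.
Top bit is set, so as a signed 32-bit value this is 0xA6464F67 − 2^32 = -1505341593.

-1505341593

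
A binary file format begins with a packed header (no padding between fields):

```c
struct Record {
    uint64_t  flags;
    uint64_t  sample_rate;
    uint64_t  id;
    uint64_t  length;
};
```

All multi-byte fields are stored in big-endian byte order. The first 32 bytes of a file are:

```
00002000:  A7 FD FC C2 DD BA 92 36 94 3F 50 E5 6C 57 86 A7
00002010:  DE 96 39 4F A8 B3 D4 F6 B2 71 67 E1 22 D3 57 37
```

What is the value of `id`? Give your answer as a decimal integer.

`id` follows `flags` (8 B), `sample_rate` (8 B), so it starts at offset 8 + 8 = 16 and occupies 8 bytes.
Bytes at offsets 16..23: DE 96 39 4F A8 B3 D4 F6.
Big-endian: lowest address holds the most-significant byte.
The bytes are already most-significant first: 0xDE96394FA8B3D4F6.
0xDE96394FA8B3D4F6 = 16039070137222157558.

16039070137222157558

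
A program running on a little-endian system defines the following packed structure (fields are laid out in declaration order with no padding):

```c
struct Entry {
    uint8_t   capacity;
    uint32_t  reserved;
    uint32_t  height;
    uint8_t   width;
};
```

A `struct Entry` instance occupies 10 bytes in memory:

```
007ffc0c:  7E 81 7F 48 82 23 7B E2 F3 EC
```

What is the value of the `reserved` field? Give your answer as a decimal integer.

2185789313

`reserved` follows `capacity` (1 byte), so it starts at byte offset 1 and occupies 4 bytes.
Bytes at offsets 1..4: 81 7F 48 82.
Little-endian: lowest address holds the least-significant byte.
Reassemble most-significant byte first: 82 48 7F 81 → 0x82487F81.
0x82487F81 = 2185789313.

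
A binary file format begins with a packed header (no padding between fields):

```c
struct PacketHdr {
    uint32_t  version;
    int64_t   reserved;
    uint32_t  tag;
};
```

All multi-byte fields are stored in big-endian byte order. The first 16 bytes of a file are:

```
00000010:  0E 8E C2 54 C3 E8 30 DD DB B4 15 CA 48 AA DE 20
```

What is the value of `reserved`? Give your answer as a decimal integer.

`reserved` follows `version` (4 bytes), so it starts at byte offset 4 and occupies 8 bytes.
Bytes at offsets 4..11: C3 E8 30 DD DB B4 15 CA.
Big-endian stores the most-significant byte at the lowest address.
The bytes are already most-significant first: 0xC3E830DDDBB415CA.
Top bit is set, so as a signed 64-bit value this is 0xC3E830DDDBB415CA − 2^64 = -4330157312284813878.

-4330157312284813878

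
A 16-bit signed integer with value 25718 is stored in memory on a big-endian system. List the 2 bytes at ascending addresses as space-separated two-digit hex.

25718 in hexadecimal, padded to 16 bits, is 0x6476.
Split into bytes (most-significant first): 64 76.
Big-endian: lowest address holds the most-significant byte.
So the memory order matches the most-significant-first order: 64 76.

64 76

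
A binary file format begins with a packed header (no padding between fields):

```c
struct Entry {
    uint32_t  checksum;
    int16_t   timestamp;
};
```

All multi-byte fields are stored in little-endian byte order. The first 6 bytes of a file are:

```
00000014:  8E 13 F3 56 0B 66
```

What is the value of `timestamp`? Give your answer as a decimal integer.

26123

`timestamp` follows `checksum` (4 bytes), so it starts at byte offset 4 and occupies 2 bytes.
Bytes at offsets 4..5: 0B 66.
Little-endian: lowest address holds the least-significant byte.
Reassemble most-significant byte first: 66 0B → 0x660B.
0x660B = 26123.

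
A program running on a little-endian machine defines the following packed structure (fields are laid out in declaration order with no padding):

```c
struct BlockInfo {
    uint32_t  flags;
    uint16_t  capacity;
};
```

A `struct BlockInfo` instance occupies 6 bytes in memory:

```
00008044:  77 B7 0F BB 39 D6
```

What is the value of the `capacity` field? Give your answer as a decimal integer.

`capacity` follows `flags` (4 bytes), so it starts at byte offset 4 and occupies 2 bytes.
Bytes at offsets 4..5: 39 D6.
In little-endian order the low byte comes first in memory.
Reassemble most-significant byte first: D6 39 → 0xD639.
0xD639 = 54841.

54841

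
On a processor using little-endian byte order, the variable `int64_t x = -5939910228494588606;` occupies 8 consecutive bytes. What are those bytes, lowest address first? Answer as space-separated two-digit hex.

Two's complement of -5939910228494588606 in 64 bits: 5939910228494588606 = 0x526ECCE1BF211ABE; invert → 0xAD91331E40DEE541; add 1 → 0xAD91331E40DEE542.
Split into bytes (most-significant first): AD 91 33 1E 40 DE E5 42.
Little-endian: lowest address holds the least-significant byte.
So at ascending addresses the bytes are 42 E5 DE 40 1E 33 91 AD.

42 E5 DE 40 1E 33 91 AD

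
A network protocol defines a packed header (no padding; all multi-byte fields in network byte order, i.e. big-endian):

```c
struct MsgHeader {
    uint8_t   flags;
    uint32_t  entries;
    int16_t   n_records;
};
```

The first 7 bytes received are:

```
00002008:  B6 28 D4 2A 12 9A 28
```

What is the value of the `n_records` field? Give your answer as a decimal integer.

-26072

`n_records` follows `flags` (1 B), `entries` (4 B), so it starts at offset 1 + 4 = 5 and occupies 2 bytes.
Bytes at offsets 5..6: 9A 28.
Big-endian: lowest address holds the most-significant byte.
The bytes are already most-significant first: 0x9A28.
Top bit is set, so as a signed 16-bit value this is 0x9A28 − 2^16 = -26072.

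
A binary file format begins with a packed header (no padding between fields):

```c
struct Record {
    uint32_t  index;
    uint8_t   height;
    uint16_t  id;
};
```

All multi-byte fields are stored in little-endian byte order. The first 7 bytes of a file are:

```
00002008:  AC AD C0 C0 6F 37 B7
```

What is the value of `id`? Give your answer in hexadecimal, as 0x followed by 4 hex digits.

`id` follows `index` (4 B), `height` (1 B), so it starts at offset 4 + 1 = 5 and occupies 2 bytes.
Bytes at offsets 5..6: 37 B7.
In little-endian order the low byte comes first in memory.
Reassemble most-significant byte first: B7 37 → 0xB737.

0xB737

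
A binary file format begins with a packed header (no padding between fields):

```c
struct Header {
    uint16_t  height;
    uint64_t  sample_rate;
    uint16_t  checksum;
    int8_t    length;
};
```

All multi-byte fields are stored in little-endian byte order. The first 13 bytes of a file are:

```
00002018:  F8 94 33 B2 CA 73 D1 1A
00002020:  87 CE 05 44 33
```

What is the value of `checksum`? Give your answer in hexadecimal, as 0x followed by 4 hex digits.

0x4405

`checksum` follows `height` (2 B), `sample_rate` (8 B), so it starts at offset 2 + 8 = 10 and occupies 2 bytes.
Bytes at offsets 10..11: 05 44.
In little-endian order the low byte comes first in memory.
Reassemble most-significant byte first: 44 05 → 0x4405.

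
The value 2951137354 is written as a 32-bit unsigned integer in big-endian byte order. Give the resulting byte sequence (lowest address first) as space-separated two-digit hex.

2951137354 in hexadecimal, padded to 32 bits, is 0xAFE6C84A.
Split into bytes (most-significant first): AF E6 C8 4A.
Big-endian stores the most-significant byte at the lowest address.
So the memory order matches the most-significant-first order: AF E6 C8 4A.

AF E6 C8 4A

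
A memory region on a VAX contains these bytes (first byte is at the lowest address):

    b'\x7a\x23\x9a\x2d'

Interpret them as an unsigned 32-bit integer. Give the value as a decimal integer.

765076346

In little-endian order the low byte comes first in memory.
Reassemble most-significant byte first: 2D 9A 23 7A → 0x2D9A237A.
0x2D9A237A = 765076346.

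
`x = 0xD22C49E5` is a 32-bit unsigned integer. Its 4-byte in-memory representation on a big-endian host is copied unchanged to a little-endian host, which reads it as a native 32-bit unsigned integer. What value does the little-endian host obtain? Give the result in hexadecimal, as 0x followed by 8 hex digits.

Stored big-endian, the bytes at ascending addresses are D2 2C 49 E5.
Read back as little-endian, the first byte is least significant, giving 0xE5492CD2.

0xE5492CD2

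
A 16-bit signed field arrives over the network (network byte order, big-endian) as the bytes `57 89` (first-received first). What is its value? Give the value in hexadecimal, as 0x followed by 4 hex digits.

In big-endian order the high byte comes first in memory.
The bytes are already most-significant first: 0x5789.

0x5789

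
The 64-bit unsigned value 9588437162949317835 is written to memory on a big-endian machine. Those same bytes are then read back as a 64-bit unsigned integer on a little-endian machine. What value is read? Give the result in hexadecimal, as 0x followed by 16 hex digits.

9588437162949317835 in 64-bit hexadecimal is 0x8510F8CC48BF94CB.
Stored big-endian, the bytes at ascending addresses are 85 10 F8 CC 48 BF 94 CB.
Read back as little-endian, the first byte is least significant, giving 0xCB94BF48CCF81085.

0xCB94BF48CCF81085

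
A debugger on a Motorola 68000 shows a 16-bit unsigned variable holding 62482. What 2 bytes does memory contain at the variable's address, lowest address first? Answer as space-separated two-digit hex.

F4 12

62482 in hexadecimal, padded to 16 bits, is 0xF412.
Split into bytes (most-significant first): F4 12.
In big-endian order the high byte comes first in memory.
So the memory order matches the most-significant-first order: F4 12.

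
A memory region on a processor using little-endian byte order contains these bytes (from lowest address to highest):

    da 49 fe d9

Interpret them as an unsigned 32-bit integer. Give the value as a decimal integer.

3657320922

In little-endian order the low byte comes first in memory.
Reassemble most-significant byte first: D9 FE 49 DA → 0xD9FE49DA.
0xD9FE49DA = 3657320922.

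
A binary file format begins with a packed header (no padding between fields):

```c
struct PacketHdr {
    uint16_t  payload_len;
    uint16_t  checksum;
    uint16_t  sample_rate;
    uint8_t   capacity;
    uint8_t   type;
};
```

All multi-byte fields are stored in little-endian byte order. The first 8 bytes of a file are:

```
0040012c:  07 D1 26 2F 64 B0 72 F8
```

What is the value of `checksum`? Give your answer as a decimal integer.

`checksum` follows `payload_len` (2 bytes), so it starts at byte offset 2 and occupies 2 bytes.
Bytes at offsets 2..3: 26 2F.
Little-endian stores the least-significant byte at the lowest address.
Reassemble most-significant byte first: 2F 26 → 0x2F26.
0x2F26 = 12070.

12070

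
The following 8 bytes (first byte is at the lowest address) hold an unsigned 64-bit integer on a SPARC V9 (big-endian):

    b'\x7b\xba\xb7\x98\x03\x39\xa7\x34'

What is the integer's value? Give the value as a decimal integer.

In big-endian order the high byte comes first in memory.
The bytes are already most-significant first: 0x7BBAB7980339A734.
0x7BBAB7980339A734 = 8915640275850340148.

8915640275850340148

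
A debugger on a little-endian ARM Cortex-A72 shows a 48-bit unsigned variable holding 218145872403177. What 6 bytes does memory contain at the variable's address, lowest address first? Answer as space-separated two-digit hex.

218145872403177 in hexadecimal, padded to 48 bits, is 0xC6670B3BDAE9.
Split into bytes (most-significant first): C6 67 0B 3B DA E9.
Little-endian: lowest address holds the least-significant byte.
So at ascending addresses the bytes are E9 DA 3B 0B 67 C6.

E9 DA 3B 0B 67 C6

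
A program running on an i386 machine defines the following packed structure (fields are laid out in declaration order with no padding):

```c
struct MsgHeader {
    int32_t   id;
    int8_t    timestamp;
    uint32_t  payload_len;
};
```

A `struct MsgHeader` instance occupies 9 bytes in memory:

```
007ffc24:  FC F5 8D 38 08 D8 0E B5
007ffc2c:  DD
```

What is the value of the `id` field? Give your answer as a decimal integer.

`id` is the first field, at byte offset 0, occupying 4 bytes.
Bytes at offsets 0..3: FC F5 8D 38.
Little-endian: lowest address holds the least-significant byte.
Reassemble most-significant byte first: 38 8D F5 FC → 0x388DF5FC.
0x388DF5FC = 948827644.

948827644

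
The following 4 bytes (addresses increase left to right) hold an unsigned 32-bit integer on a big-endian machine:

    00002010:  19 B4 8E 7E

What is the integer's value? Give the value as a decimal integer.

In big-endian order the high byte comes first in memory.
The bytes are already most-significant first: 0x19B48E7E.
0x19B48E7E = 431263358.

431263358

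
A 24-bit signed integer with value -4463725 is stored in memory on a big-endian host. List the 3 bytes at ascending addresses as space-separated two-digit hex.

BB E3 93

Two's complement of -4463725 in 24 bits: 4463725 = 0x441C6D; invert → 0xBBE392; add 1 → 0xBBE393.
Split into bytes (most-significant first): BB E3 93.
Big-endian: lowest address holds the most-significant byte.
So the memory order matches the most-significant-first order: BB E3 93.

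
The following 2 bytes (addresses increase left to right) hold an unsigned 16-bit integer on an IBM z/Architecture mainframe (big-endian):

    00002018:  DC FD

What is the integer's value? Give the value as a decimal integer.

Big-endian: lowest address holds the most-significant byte.
The bytes are already most-significant first: 0xDCFD.
0xDCFD = 56573.

56573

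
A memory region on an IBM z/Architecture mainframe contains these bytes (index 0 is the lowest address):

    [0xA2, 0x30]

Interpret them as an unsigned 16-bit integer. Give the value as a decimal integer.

In big-endian order the high byte comes first in memory.
The bytes are already most-significant first: 0xA230.
0xA230 = 41520.

41520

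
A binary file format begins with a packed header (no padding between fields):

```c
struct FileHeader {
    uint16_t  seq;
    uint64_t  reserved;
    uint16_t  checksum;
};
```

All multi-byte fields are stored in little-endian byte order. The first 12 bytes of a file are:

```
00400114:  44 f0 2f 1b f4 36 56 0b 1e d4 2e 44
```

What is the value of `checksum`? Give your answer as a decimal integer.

`checksum` follows `seq` (2 B), `reserved` (8 B), so it starts at offset 2 + 8 = 10 and occupies 2 bytes.
Bytes at offsets 10..11: 2E 44.
In little-endian order the low byte comes first in memory.
Reassemble most-significant byte first: 44 2E → 0x442E.
0x442E = 17454.

17454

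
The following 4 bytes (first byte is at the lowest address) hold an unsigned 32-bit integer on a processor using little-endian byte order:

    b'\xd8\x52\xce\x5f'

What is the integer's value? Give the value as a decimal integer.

Little-endian stores the least-significant byte at the lowest address.
Reassemble most-significant byte first: 5F CE 52 D8 → 0x5FCE52D8.
0x5FCE52D8 = 1607357144.

1607357144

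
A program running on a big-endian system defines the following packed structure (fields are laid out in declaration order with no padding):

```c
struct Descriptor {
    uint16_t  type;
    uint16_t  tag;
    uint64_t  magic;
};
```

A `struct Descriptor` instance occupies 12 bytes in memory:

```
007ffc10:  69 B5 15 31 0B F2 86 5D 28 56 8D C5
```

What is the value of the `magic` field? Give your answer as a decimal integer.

860898213448027589

`magic` follows `type` (2 B), `tag` (2 B), so it starts at offset 2 + 2 = 4 and occupies 8 bytes.
Bytes at offsets 4..11: 0B F2 86 5D 28 56 8D C5.
In big-endian order the high byte comes first in memory.
The bytes are already most-significant first: 0x0BF2865D28568DC5.
0x0BF2865D28568DC5 = 860898213448027589.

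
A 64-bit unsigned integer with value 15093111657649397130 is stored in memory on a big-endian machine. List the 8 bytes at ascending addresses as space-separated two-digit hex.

15093111657649397130 in hexadecimal, padded to 64 bits, is 0xD1758115FD7FDD8A.
Split into bytes (most-significant first): D1 75 81 15 FD 7F DD 8A.
Big-endian stores the most-significant byte at the lowest address.
So the memory order matches the most-significant-first order: D1 75 81 15 FD 7F DD 8A.

D1 75 81 15 FD 7F DD 8A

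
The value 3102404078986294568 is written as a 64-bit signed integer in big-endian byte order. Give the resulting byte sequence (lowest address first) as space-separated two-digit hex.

3102404078986294568 in hexadecimal, padded to 64 bits, is 0x2B0DF41295B37528.
Split into bytes (most-significant first): 2B 0D F4 12 95 B3 75 28.
In big-endian order the high byte comes first in memory.
So the memory order matches the most-significant-first order: 2B 0D F4 12 95 B3 75 28.

2B 0D F4 12 95 B3 75 28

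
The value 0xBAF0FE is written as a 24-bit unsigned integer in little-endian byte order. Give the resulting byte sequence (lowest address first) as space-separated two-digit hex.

FE F0 BA

Split into bytes (most-significant first): BA F0 FE.
Little-endian: lowest address holds the least-significant byte.
So at ascending addresses the bytes are FE F0 BA.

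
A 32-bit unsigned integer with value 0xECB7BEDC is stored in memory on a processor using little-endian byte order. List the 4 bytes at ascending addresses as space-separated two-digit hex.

DC BE B7 EC

Split into bytes (most-significant first): EC B7 BE DC.
In little-endian order the low byte comes first in memory.
So at ascending addresses the bytes are DC BE B7 EC.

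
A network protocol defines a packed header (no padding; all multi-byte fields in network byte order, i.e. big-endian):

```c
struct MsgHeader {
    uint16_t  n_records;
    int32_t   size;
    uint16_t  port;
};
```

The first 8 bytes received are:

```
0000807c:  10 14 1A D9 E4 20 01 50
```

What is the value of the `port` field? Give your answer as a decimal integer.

`port` follows `n_records` (2 B), `size` (4 B), so it starts at offset 2 + 4 = 6 and occupies 2 bytes.
Bytes at offsets 6..7: 01 50.
Big-endian stores the most-significant byte at the lowest address.
The bytes are already most-significant first: 0x0150.
0x0150 = 336.

336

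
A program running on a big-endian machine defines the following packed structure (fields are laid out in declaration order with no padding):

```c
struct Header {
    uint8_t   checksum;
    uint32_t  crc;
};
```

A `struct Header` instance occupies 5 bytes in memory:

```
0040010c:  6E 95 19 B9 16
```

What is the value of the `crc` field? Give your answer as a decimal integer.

`crc` follows `checksum` (1 byte), so it starts at byte offset 1 and occupies 4 bytes.
Bytes at offsets 1..4: 95 19 B9 16.
Big-endian stores the most-significant byte at the lowest address.
The bytes are already most-significant first: 0x9519B916.
0x9519B916 = 2501490966.

2501490966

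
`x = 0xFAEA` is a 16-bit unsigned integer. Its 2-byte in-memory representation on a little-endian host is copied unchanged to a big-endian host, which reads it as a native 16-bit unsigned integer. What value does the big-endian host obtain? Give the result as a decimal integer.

Stored little-endian, the bytes at ascending addresses are EA FA.
Read back as big-endian, the last byte is least significant, giving 0xEAFA.
0xEAFA = 60154.

60154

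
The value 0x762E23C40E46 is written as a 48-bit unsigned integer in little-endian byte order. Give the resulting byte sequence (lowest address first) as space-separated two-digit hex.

Split into bytes (most-significant first): 76 2E 23 C4 0E 46.
Little-endian stores the least-significant byte at the lowest address.
So at ascending addresses the bytes are 46 0E C4 23 2E 76.

46 0E C4 23 2E 76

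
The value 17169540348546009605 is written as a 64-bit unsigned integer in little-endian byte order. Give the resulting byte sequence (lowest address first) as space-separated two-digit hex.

17169540348546009605 in hexadecimal, padded to 64 bits, is 0xEE4675FA97D24A05.
Split into bytes (most-significant first): EE 46 75 FA 97 D2 4A 05.
Little-endian stores the least-significant byte at the lowest address.
So at ascending addresses the bytes are 05 4A D2 97 FA 75 46 EE.

05 4A D2 97 FA 75 46 EE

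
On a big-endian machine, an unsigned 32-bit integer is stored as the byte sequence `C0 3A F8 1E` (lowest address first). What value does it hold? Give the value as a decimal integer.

Big-endian stores the most-significant byte at the lowest address.
The bytes are already most-significant first: 0xC03AF81E.
0xC03AF81E = 3225090078.

3225090078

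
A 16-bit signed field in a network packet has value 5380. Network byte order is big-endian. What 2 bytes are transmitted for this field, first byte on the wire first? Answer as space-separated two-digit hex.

15 04

5380 in hexadecimal, padded to 16 bits, is 0x1504.
Split into bytes (most-significant first): 15 04.
Big-endian stores the most-significant byte at the lowest address.
So the memory order matches the most-significant-first order: 15 04.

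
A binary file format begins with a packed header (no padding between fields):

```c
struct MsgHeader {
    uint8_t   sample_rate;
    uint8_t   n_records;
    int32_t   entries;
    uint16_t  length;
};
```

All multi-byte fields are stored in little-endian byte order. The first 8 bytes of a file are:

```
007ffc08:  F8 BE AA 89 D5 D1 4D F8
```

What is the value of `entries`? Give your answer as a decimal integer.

`entries` follows `sample_rate` (1 B), `n_records` (1 B), so it starts at offset 1 + 1 = 2 and occupies 4 bytes.
Bytes at offsets 2..5: AA 89 D5 D1.
Little-endian stores the least-significant byte at the lowest address.
Reassemble most-significant byte first: D1 D5 89 AA → 0xD1D589AA.
Top bit is set, so as a signed 32-bit value this is 0xD1D589AA − 2^32 = -774534742.

-774534742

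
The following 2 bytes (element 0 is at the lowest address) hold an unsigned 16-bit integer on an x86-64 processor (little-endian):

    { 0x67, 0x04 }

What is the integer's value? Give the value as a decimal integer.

1127

Little-endian stores the least-significant byte at the lowest address.
Reassemble most-significant byte first: 04 67 → 0x0467.
0x0467 = 1127.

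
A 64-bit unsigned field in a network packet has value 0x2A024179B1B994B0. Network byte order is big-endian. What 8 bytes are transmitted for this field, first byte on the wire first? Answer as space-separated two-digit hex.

Split into bytes (most-significant first): 2A 02 41 79 B1 B9 94 B0.
In big-endian order the high byte comes first in memory.
So the memory order matches the most-significant-first order: 2A 02 41 79 B1 B9 94 B0.

2A 02 41 79 B1 B9 94 B0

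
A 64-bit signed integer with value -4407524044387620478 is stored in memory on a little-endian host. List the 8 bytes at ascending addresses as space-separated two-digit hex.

82 69 48 D3 3B 54 D5 C2

Two's complement of -4407524044387620478 in 64 bits: 4407524044387620478 = 0x3D2AABC42CB7967E; invert → 0xC2D5543BD3486981; add 1 → 0xC2D5543BD3486982.
Split into bytes (most-significant first): C2 D5 54 3B D3 48 69 82.
Little-endian: lowest address holds the least-significant byte.
So at ascending addresses the bytes are 82 69 48 D3 3B 54 D5 C2.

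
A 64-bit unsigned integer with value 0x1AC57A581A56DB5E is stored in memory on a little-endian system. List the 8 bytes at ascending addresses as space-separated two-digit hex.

5E DB 56 1A 58 7A C5 1A

Split into bytes (most-significant first): 1A C5 7A 58 1A 56 DB 5E.
In little-endian order the low byte comes first in memory.
So at ascending addresses the bytes are 5E DB 56 1A 58 7A C5 1A.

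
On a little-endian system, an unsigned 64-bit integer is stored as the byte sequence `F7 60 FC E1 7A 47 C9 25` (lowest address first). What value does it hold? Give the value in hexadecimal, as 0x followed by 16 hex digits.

In little-endian order the low byte comes first in memory.
Reassemble most-significant byte first: 25 C9 47 7A E1 FC 60 F7 → 0x25C9477AE1FC60F7.

0x25C9477AE1FC60F7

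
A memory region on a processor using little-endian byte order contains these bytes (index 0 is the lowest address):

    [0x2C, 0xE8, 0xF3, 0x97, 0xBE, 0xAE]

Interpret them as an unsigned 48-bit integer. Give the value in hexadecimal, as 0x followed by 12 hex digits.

0xAEBE97F3E82C

Little-endian stores the least-significant byte at the lowest address.
Reassemble most-significant byte first: AE BE 97 F3 E8 2C → 0xAEBE97F3E82C.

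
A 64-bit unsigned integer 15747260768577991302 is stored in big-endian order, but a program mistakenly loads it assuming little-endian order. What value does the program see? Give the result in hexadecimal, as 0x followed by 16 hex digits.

0x863289883C8289DA

15747260768577991302 in 64-bit hexadecimal is 0xDA89823C88893286.
Stored big-endian, the bytes at ascending addresses are DA 89 82 3C 88 89 32 86.
Read back as little-endian, the first byte is least significant, giving 0x863289883C8289DA.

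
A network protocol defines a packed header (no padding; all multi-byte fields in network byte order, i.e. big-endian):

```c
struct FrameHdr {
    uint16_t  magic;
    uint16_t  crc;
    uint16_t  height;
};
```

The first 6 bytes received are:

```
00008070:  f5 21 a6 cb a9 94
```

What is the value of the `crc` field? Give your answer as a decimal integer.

42699

`crc` follows `magic` (2 bytes), so it starts at byte offset 2 and occupies 2 bytes.
Bytes at offsets 2..3: A6 CB.
Big-endian stores the most-significant byte at the lowest address.
The bytes are already most-significant first: 0xA6CB.
0xA6CB = 42699.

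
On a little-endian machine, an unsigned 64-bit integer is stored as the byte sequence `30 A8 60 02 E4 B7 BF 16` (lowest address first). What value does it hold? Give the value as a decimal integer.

1639230979306465328

Little-endian stores the least-significant byte at the lowest address.
Reassemble most-significant byte first: 16 BF B7 E4 02 60 A8 30 → 0x16BFB7E40260A830.
0x16BFB7E40260A830 = 1639230979306465328.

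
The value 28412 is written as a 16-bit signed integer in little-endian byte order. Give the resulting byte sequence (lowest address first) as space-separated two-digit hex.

FC 6E

28412 in hexadecimal, padded to 16 bits, is 0x6EFC.
Split into bytes (most-significant first): 6E FC.
Little-endian: lowest address holds the least-significant byte.
So at ascending addresses the bytes are FC 6E.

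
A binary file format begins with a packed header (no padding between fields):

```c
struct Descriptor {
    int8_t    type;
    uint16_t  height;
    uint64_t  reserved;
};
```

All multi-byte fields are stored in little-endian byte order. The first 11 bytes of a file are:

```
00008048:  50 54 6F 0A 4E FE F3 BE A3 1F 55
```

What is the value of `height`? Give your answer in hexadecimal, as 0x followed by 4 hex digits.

`height` follows `type` (1 byte), so it starts at byte offset 1 and occupies 2 bytes.
Bytes at offsets 1..2: 54 6F.
Little-endian: lowest address holds the least-significant byte.
Reassemble most-significant byte first: 6F 54 → 0x6F54.

0x6F54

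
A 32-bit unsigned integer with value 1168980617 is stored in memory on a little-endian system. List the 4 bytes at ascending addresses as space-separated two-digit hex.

1168980617 in hexadecimal, padded to 32 bits, is 0x45AD3A89.
Split into bytes (most-significant first): 45 AD 3A 89.
Little-endian stores the least-significant byte at the lowest address.
So at ascending addresses the bytes are 89 3A AD 45.

89 3A AD 45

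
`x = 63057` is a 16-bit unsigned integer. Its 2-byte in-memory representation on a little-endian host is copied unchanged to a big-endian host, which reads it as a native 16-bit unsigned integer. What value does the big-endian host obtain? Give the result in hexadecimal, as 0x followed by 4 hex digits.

63057 in 16-bit hexadecimal is 0xF651.
Stored little-endian, the bytes at ascending addresses are 51 F6.
Read back as big-endian, the last byte is least significant, giving 0x51F6.

0x51F6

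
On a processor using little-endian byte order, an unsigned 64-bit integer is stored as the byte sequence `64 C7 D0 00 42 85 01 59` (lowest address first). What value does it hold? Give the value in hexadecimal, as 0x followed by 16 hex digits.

In little-endian order the low byte comes first in memory.
Reassemble most-significant byte first: 59 01 85 42 00 D0 C7 64 → 0x5901854200D0C764.

0x5901854200D0C764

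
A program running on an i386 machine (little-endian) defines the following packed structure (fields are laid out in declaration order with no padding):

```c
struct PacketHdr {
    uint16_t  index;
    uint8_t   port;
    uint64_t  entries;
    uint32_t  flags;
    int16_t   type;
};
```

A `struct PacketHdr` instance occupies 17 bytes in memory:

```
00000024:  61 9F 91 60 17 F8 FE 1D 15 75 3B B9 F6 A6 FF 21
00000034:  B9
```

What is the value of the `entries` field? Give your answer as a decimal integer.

4284353839088801632

`entries` follows `index` (2 B), `port` (1 B), so it starts at offset 2 + 1 = 3 and occupies 8 bytes.
Bytes at offsets 3..10: 60 17 F8 FE 1D 15 75 3B.
Little-endian: lowest address holds the least-significant byte.
Reassemble most-significant byte first: 3B 75 15 1D FE F8 17 60 → 0x3B75151DFEF81760.
0x3B75151DFEF81760 = 4284353839088801632.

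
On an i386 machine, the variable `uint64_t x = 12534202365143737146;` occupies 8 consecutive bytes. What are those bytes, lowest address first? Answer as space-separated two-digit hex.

12534202365143737146 in hexadecimal, padded to 64 bits, is 0xADF26EA45D40E33A.
Split into bytes (most-significant first): AD F2 6E A4 5D 40 E3 3A.
In little-endian order the low byte comes first in memory.
So at ascending addresses the bytes are 3A E3 40 5D A4 6E F2 AD.

3A E3 40 5D A4 6E F2 AD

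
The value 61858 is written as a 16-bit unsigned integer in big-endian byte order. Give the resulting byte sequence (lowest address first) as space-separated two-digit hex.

F1 A2

61858 in hexadecimal, padded to 16 bits, is 0xF1A2.
Split into bytes (most-significant first): F1 A2.
Big-endian: lowest address holds the most-significant byte.
So the memory order matches the most-significant-first order: F1 A2.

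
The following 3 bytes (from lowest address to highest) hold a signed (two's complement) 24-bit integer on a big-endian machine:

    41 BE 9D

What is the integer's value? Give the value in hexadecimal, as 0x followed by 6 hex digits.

0x41BE9D

In big-endian order the high byte comes first in memory.
The bytes are already most-significant first: 0x41BE9D.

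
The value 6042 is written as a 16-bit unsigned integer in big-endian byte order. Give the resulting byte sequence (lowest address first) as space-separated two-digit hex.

6042 in hexadecimal, padded to 16 bits, is 0x179A.
Split into bytes (most-significant first): 17 9A.
In big-endian order the high byte comes first in memory.
So the memory order matches the most-significant-first order: 17 9A.

17 9A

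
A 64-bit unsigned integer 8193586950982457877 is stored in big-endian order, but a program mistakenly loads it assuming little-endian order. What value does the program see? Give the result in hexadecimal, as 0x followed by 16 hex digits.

8193586950982457877 in 64-bit hexadecimal is 0x71B577EBA195DA15.
Stored big-endian, the bytes at ascending addresses are 71 B5 77 EB A1 95 DA 15.
Read back as little-endian, the first byte is least significant, giving 0x15DA95A1EB77B571.

0x15DA95A1EB77B571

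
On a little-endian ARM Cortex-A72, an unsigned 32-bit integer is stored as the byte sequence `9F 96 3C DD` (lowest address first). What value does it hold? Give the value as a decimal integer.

Little-endian: lowest address holds the least-significant byte.
Reassemble most-significant byte first: DD 3C 96 9F → 0xDD3C969F.
0xDD3C969F = 3711735455.

3711735455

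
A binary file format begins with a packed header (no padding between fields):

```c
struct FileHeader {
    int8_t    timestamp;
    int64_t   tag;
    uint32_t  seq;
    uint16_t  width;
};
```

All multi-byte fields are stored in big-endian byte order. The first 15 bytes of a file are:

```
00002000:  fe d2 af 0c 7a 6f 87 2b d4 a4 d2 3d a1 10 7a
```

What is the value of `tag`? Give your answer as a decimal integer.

`tag` follows `timestamp` (1 byte), so it starts at byte offset 1 and occupies 8 bytes.
Bytes at offsets 1..8: D2 AF 0C 7A 6F 87 2B D4.
In big-endian order the high byte comes first in memory.
The bytes are already most-significant first: 0xD2AF0C7A6F872BD4.
Top bit is set, so as a signed 64-bit value this is 0xD2AF0C7A6F872BD4 − 2^64 = -3265377484823647276.

-3265377484823647276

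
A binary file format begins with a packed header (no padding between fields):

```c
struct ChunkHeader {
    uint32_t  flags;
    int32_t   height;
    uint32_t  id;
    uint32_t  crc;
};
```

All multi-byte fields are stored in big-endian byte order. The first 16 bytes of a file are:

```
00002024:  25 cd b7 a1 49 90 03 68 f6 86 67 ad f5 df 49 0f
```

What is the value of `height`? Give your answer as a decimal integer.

`height` follows `flags` (4 bytes), so it starts at byte offset 4 and occupies 4 bytes.
Bytes at offsets 4..7: 49 90 03 68.
Big-endian stores the most-significant byte at the lowest address.
The bytes are already most-significant first: 0x49900368.
0x49900368 = 1234174824.

1234174824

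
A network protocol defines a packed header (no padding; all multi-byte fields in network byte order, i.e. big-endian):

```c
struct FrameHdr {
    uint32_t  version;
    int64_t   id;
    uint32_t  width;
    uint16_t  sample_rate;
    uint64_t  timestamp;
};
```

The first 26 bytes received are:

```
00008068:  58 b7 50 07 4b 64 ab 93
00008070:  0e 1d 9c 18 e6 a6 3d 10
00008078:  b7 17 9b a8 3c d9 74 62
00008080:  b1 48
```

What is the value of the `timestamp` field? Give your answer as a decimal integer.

`timestamp` follows `version` (4 B), `id` (8 B), `width` (4 B), `sample_rate` (2 B), so it starts at offset 4 + 8 + 4 + 2 = 18 and occupies 8 bytes.
Bytes at offsets 18..25: 9B A8 3C D9 74 62 B1 48.
Big-endian: lowest address holds the most-significant byte.
The bytes are already most-significant first: 0x9BA83CD97462B148.
0x9BA83CD97462B148 = 11216281776624415048.

11216281776624415048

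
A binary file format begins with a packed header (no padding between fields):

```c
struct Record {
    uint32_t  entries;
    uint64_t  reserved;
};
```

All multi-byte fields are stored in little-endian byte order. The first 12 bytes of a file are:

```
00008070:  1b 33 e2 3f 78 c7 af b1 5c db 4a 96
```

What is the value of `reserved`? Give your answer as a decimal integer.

`reserved` follows `entries` (4 bytes), so it starts at byte offset 4 and occupies 8 bytes.
Bytes at offsets 4..11: 78 C7 AF B1 5C DB 4A 96.
Little-endian stores the least-significant byte at the lowest address.
Reassemble most-significant byte first: 96 4A DB 5C B1 AF C7 78 → 0x964ADB5CB1AFC778.
0x964ADB5CB1AFC778 = 10829709445130340216.

10829709445130340216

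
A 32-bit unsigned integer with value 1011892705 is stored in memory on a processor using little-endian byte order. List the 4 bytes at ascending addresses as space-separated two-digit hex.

1011892705 in hexadecimal, padded to 32 bits, is 0x3C5041E1.
Split into bytes (most-significant first): 3C 50 41 E1.
In little-endian order the low byte comes first in memory.
So at ascending addresses the bytes are E1 41 50 3C.

E1 41 50 3C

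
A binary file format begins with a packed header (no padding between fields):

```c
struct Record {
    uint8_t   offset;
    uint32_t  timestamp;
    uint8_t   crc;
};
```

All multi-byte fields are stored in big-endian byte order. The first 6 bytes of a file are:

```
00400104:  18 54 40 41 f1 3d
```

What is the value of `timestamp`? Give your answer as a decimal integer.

`timestamp` follows `offset` (1 byte), so it starts at byte offset 1 and occupies 4 bytes.
Bytes at offsets 1..4: 54 40 41 F1.
Big-endian: lowest address holds the most-significant byte.
The bytes are already most-significant first: 0x544041F1.
0x544041F1 = 1413497329.

1413497329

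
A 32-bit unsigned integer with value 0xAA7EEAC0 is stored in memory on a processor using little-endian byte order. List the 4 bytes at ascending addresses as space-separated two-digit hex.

Split into bytes (most-significant first): AA 7E EA C0.
In little-endian order the low byte comes first in memory.
So at ascending addresses the bytes are C0 EA 7E AA.

C0 EA 7E AA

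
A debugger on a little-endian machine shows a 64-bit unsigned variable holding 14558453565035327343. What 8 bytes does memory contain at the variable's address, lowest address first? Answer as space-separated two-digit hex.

6F 2F F3 26 62 04 0A CA

14558453565035327343 in hexadecimal, padded to 64 bits, is 0xCA0A046226F32F6F.
Split into bytes (most-significant first): CA 0A 04 62 26 F3 2F 6F.
Little-endian: lowest address holds the least-significant byte.
So at ascending addresses the bytes are 6F 2F F3 26 62 04 0A CA.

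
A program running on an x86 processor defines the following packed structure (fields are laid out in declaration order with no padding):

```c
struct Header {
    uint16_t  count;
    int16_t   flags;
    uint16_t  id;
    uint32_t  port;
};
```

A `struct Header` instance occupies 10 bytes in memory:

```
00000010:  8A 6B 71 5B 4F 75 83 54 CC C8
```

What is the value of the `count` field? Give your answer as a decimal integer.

`count` is the first field, at byte offset 0, occupying 2 bytes.
Bytes at offsets 0..1: 8A 6B.
In little-endian order the low byte comes first in memory.
Reassemble most-significant byte first: 6B 8A → 0x6B8A.
0x6B8A = 27530.

27530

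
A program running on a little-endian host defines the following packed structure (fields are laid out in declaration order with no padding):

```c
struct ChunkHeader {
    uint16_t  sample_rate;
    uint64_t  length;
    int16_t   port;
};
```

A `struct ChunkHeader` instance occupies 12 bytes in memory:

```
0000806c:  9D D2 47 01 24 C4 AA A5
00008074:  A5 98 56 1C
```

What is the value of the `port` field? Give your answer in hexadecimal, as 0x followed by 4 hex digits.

`port` follows `sample_rate` (2 B), `length` (8 B), so it starts at offset 2 + 8 = 10 and occupies 2 bytes.
Bytes at offsets 10..11: 56 1C.
Little-endian stores the least-significant byte at the lowest address.
Reassemble most-significant byte first: 1C 56 → 0x1C56.

0x1C56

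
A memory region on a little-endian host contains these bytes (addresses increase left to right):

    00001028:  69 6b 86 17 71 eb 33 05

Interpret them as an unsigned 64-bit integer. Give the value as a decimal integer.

Little-endian stores the least-significant byte at the lowest address.
Reassemble most-significant byte first: 05 33 EB 71 17 86 6B 69 → 0x0533EB7117866B69.
0x0533EB7117866B69 = 374902064960400233.

374902064960400233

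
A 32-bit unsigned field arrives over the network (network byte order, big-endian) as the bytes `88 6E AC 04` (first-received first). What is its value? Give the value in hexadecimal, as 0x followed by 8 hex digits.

Big-endian stores the most-significant byte at the lowest address.
The bytes are already most-significant first: 0x886EAC04.

0x886EAC04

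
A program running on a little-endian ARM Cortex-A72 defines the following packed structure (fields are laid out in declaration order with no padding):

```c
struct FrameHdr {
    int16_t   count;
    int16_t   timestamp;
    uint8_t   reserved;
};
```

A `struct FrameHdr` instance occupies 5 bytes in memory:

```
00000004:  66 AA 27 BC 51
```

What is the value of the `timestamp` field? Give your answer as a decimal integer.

`timestamp` follows `count` (2 bytes), so it starts at byte offset 2 and occupies 2 bytes.
Bytes at offsets 2..3: 27 BC.
In little-endian order the low byte comes first in memory.
Reassemble most-significant byte first: BC 27 → 0xBC27.
Top bit is set, so as a signed 16-bit value this is 0xBC27 − 2^16 = -17369.

-17369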